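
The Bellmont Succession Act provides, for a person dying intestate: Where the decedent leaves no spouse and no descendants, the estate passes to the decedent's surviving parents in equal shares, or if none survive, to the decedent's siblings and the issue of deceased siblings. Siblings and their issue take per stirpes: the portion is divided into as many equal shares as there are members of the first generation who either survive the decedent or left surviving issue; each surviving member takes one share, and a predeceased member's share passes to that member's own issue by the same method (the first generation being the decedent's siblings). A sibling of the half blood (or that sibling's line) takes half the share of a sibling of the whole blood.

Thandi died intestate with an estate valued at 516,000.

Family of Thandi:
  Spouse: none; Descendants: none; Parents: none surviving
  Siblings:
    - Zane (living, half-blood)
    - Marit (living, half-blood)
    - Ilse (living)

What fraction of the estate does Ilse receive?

Ilse receives 1/2 of the estate.

The entire 516,000 passes to the siblings and their issue.
Counting each half-blood sibling's line as half a unit, there are 2 units in 516,000, so one unit is 258,000. Whole-blood lines (Ilse) take 258,000 each; half-blood lines (Zane and Marit) take 129,000 each.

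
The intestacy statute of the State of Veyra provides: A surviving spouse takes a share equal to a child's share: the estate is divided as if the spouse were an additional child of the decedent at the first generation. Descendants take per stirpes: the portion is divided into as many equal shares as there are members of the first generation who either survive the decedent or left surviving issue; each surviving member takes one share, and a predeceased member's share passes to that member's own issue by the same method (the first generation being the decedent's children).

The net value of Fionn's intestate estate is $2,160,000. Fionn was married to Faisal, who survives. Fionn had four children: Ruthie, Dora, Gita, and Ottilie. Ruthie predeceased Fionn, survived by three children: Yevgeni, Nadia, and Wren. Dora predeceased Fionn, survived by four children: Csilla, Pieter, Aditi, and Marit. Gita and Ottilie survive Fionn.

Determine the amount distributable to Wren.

Wren receives $144,000.

The spouse counts as an additional share at the children's level, so there are 5 primary shares of $432,000. Faisal takes one such share ($432,000).
The children's combined portion ($1,728,000) is divided into 4 shares of $432,000: Gita and Ottilie each take $432,000; Ruthie's $432,000 share passes to Ruthie's issue; Dora's $432,000 share passes to Dora's issue.
Ruthie's share ($432,000) is divided into 3 shares of $144,000: Yevgeni, Nadia, and Wren each take $144,000.
Dora's share ($432,000) is divided into 4 shares of $108,000: Csilla, Pieter, Aditi, and Marit each take $108,000.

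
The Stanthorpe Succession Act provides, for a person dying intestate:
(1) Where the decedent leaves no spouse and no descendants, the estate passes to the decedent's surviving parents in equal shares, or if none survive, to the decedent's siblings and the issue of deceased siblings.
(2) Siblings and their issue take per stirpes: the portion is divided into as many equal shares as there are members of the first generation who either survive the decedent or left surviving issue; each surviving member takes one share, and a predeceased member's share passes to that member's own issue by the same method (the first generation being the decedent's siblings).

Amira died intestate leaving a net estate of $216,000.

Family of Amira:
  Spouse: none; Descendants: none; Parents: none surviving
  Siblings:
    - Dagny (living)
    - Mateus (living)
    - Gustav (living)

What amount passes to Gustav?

Gustav receives $72,000.

The entire $216,000 passes to the siblings and their issue.
That amount ($216,000) is divided into 3 shares of $72,000: Dagny, Mateus, and Gustav each take $72,000.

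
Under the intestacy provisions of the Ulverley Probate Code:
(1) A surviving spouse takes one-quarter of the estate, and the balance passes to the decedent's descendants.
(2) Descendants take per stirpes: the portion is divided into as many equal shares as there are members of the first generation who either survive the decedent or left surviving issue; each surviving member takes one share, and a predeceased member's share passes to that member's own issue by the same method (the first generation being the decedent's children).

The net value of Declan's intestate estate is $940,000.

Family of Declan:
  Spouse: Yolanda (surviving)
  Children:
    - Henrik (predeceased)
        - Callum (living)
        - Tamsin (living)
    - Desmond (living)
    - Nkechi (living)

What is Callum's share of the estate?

Yolanda takes one-quarter of $940,000 = $235,000. The remaining $705,000 passes to the descendants.
The descendants' portion ($705,000) is divided into 3 shares of $235,000: Desmond and Nkechi each take $235,000; Henrik's $235,000 share passes to Henrik's issue.
Henrik's share ($235,000) is divided into 2 shares of $117,500: Callum and Tamsin each take $117,500.

Callum receives $117,500.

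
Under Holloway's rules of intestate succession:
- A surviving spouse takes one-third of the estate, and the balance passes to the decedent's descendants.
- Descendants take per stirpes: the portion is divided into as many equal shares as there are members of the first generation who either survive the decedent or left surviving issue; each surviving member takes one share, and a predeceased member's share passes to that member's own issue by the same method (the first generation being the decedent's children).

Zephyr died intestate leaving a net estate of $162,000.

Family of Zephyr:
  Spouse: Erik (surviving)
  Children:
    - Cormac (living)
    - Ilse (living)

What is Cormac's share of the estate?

Cormac receives $54,000.

Erik takes one-third of $162,000 = $54,000. The remaining $108,000 passes to the descendants.
The descendants' portion ($108,000) is divided into 2 shares of $54,000: Cormac and Ilse each take $54,000.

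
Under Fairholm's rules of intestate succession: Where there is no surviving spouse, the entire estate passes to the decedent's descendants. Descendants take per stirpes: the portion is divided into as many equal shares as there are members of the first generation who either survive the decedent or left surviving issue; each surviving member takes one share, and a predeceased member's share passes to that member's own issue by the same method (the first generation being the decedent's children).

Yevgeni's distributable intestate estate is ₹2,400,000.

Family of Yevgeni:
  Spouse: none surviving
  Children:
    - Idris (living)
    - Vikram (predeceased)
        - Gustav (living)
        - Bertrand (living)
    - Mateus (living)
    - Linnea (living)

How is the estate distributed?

The entire ₹2,400,000 passes to the descendants.
That amount (₹2,400,000) is divided into 4 shares of ₹600,000: Idris, Mateus, and Linnea each take ₹600,000; Vikram's ₹600,000 share passes to Vikram's issue.
Vikram's share (₹600,000) is divided into 2 shares of ₹300,000: Gustav and Bertrand each take ₹300,000.

Idris: ₹600,000; Gustav: ₹300,000; Bertrand: ₹300,000; Mateus: ₹600,000; Linnea: ₹600,000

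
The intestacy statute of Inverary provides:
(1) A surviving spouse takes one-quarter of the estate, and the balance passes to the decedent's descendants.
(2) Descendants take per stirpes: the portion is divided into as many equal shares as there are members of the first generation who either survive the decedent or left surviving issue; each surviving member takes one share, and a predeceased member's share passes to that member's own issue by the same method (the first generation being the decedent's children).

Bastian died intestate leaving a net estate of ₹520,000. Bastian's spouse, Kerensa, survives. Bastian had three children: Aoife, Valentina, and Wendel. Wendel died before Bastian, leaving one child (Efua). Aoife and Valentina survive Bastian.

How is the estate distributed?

Kerensa: ₹130,000; Aoife: ₹130,000; Valentina: ₹130,000; Efua: ₹130,000

Kerensa takes one-quarter of ₹520,000 = ₹130,000. The remaining ₹390,000 passes to the descendants.
The descendants' portion (₹390,000) is divided into 3 shares of ₹130,000: Aoife and Valentina each take ₹130,000; Wendel's ₹130,000 share passes to Wendel's issue.
Wendel's share (₹130,000) passes entirely to Efua.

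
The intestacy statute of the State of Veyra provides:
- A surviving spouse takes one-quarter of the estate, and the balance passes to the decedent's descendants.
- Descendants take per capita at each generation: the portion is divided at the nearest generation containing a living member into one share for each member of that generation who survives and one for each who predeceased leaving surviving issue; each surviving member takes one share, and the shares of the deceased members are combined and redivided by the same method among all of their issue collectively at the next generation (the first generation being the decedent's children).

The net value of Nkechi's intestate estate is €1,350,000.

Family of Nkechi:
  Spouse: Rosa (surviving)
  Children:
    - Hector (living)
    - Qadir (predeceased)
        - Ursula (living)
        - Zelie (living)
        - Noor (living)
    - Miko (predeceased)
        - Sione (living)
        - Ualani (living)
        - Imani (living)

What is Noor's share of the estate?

Rosa takes one-quarter of €1,350,000 = €337,500. The remaining €1,012,500 passes to the descendants.
The descendants' portion (€1,012,500) is divided at the children's generation into 3 shares of €337,500. Hector takes €337,500. The 2 shares of the deceased (Qadir and Miko) are combined into a pool of €675,000.
That pool (€675,000) is divided at the grandchildren's generation equally among Ursula, Zelie, Noor, Sione, Ualani, and Imani: €112,500 each.

Noor receives €112,500.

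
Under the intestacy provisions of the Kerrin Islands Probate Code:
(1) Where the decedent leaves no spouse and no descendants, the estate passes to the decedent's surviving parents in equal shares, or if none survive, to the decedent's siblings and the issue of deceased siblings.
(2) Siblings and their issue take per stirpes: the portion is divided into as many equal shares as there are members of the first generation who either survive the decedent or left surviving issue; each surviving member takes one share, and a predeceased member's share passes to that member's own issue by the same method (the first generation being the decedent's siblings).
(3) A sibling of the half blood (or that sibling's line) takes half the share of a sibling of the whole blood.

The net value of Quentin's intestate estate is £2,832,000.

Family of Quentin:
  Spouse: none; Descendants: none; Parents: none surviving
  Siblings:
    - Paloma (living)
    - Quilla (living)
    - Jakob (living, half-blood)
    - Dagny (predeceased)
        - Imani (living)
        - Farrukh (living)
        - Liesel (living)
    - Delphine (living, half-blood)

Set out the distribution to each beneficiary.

The entire £2,832,000 passes to the siblings and their issue.
Counting each half-blood sibling's line as half a unit, there are 4 units in £2,832,000, so one unit is £708,000. Whole-blood lines (Paloma, Quilla, and Dagny) take £708,000 each; half-blood lines (Jakob and Delphine) take £354,000 each.
Dagny's share (£708,000) is divided into 3 shares of £236,000: Imani, Farrukh, and Liesel each take £236,000.

Paloma: £708,000; Quilla: £708,000; Jakob: £354,000; Imani: £236,000; Farrukh: £236,000; Liesel: £236,000; Delphine: £354,000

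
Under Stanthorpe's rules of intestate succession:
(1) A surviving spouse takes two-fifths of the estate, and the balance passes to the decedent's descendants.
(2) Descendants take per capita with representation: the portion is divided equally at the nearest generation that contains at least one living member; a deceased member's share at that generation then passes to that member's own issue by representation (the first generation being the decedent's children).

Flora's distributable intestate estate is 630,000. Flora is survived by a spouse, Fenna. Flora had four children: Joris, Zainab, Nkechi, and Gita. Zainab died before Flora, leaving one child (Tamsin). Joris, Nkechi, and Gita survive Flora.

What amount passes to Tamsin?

Tamsin receives 94,500.

Fenna takes two-fifths of 630,000 = 252,000. The remaining 378,000 passes to the descendants.
The descendants' portion (378,000) is divided into 4 shares of 94,500: Joris, Nkechi, and Gita each take 94,500; Zainab's 94,500 share passes to Zainab's issue.
Zainab's share (94,500) passes entirely to Tamsin.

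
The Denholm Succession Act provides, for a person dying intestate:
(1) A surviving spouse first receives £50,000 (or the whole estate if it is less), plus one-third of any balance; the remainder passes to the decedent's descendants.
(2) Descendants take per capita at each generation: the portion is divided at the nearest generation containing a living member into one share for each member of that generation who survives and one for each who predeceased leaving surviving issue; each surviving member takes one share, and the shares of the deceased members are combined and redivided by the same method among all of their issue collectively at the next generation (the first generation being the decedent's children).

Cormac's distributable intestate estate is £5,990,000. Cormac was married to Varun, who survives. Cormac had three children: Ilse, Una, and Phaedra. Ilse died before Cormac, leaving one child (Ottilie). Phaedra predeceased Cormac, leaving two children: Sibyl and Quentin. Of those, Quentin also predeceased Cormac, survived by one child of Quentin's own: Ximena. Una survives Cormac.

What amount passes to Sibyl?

Sibyl receives £880,000.

Varun first takes £50,000, leaving a balance of £5,940,000. Varun then takes one-third of the balance (£1,980,000), for a total of £2,030,000. The remaining £3,960,000 passes to the descendants.
The descendants' portion (£3,960,000) is divided at the children's generation into 3 shares of £1,320,000. Una takes £1,320,000. The 2 shares of the deceased (Ilse and Phaedra) are combined into a pool of £2,640,000.
That pool (£2,640,000) is divided at the grandchildren's generation into 3 shares of £880,000. Ottilie and Sibyl each take £880,000. The remaining share for the deceased Quentin (£880,000) is carried to the next generation.
That pool (£880,000) passes entirely to Ximena, the sole taker at the great-grandchildren's generation.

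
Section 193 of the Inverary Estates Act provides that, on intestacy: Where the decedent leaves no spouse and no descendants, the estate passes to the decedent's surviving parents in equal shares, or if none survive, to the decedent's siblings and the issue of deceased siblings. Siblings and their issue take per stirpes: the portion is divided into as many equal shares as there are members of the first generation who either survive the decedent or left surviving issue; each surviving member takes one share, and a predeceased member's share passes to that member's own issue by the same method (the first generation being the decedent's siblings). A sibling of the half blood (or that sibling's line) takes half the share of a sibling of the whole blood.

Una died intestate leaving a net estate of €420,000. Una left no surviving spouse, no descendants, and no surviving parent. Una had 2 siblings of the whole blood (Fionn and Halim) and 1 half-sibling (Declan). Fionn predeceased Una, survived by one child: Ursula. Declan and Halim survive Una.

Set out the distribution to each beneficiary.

The entire €420,000 passes to the siblings and their issue.
Counting each half-blood sibling's line as half a unit, there are 5/2 units in €420,000, so one unit is €168,000. Whole-blood lines (Fionn and Halim) take €168,000 each; half-blood lines (Declan) take €84,000 each.
Fionn's share (€168,000) passes entirely to Ursula.

Ursula: €168,000; Declan: €84,000; Halim: €168,000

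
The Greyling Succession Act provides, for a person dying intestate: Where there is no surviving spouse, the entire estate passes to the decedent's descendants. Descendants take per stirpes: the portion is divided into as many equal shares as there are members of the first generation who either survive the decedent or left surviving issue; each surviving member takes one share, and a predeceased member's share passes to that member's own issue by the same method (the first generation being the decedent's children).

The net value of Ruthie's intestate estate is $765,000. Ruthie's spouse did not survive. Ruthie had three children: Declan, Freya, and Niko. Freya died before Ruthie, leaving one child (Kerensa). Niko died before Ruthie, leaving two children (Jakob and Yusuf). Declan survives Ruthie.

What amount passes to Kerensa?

Kerensa receives $255,000.

The entire $765,000 passes to the descendants.
That amount ($765,000) is divided into 3 shares of $255,000: Declan takes $255,000; Freya's $255,000 share passes to Freya's issue; Niko's $255,000 share passes to Niko's issue.
Freya's share ($255,000) passes entirely to Kerensa.
Niko's share ($255,000) is divided into 2 shares of $127,500: Jakob and Yusuf each take $127,500.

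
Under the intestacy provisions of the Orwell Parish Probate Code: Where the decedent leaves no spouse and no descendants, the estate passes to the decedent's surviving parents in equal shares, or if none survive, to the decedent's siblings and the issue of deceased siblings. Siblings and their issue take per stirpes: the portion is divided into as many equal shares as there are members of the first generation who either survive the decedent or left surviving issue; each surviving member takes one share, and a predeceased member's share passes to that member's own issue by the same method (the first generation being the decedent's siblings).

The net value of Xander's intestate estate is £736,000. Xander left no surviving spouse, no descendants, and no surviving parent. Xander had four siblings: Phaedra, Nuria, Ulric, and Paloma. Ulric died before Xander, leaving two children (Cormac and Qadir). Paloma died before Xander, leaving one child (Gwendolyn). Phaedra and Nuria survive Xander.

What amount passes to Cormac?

The entire £736,000 passes to the siblings and their issue.
That amount (£736,000) is divided into 4 shares of £184,000: Phaedra and Nuria each take £184,000; Ulric's £184,000 share passes to Ulric's issue; Paloma's £184,000 share passes to Paloma's issue.
Ulric's share (£184,000) is divided into 2 shares of £92,000: Cormac and Qadir each take £92,000.
Paloma's share (£184,000) passes entirely to Gwendolyn.

Cormac receives £92,000.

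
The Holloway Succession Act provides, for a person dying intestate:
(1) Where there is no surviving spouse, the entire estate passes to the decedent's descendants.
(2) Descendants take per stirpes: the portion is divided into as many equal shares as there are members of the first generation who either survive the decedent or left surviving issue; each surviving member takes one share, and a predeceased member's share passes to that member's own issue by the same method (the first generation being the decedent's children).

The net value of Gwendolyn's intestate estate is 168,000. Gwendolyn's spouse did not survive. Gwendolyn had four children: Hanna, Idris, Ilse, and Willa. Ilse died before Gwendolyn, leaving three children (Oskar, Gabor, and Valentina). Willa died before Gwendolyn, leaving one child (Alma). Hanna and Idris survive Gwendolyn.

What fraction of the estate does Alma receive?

The entire 168,000 passes to the descendants.
That amount (168,000) is divided into 4 shares of 42,000: Hanna and Idris each take 42,000; Ilse's 42,000 share passes to Ilse's issue; Willa's 42,000 share passes to Willa's issue.
Ilse's share (42,000) is divided into 3 shares of 14,000: Oskar, Gabor, and Valentina each take 14,000.
Willa's share (42,000) passes entirely to Alma.

Alma receives 1/4 of the estate.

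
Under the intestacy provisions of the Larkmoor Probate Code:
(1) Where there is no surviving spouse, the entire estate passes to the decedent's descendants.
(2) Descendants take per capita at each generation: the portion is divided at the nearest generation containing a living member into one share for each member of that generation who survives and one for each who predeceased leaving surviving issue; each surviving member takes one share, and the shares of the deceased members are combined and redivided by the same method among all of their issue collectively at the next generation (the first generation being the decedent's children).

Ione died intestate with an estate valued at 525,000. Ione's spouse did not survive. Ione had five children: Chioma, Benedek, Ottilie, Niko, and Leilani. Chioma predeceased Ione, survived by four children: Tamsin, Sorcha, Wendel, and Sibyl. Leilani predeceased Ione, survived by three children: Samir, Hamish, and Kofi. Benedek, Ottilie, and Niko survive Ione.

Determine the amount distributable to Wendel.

The entire 525,000 passes to the descendants.
That amount (525,000) is divided at the children's generation into 5 shares of 105,000. Benedek, Ottilie, and Niko each take 105,000. The 2 shares of the deceased (Chioma and Leilani) are combined into a pool of 210,000.
That pool (210,000) is divided at the grandchildren's generation equally among Tamsin, Sorcha, Wendel, Sibyl, Samir, Hamish, and Kofi: 30,000 each.

Wendel receives 30,000.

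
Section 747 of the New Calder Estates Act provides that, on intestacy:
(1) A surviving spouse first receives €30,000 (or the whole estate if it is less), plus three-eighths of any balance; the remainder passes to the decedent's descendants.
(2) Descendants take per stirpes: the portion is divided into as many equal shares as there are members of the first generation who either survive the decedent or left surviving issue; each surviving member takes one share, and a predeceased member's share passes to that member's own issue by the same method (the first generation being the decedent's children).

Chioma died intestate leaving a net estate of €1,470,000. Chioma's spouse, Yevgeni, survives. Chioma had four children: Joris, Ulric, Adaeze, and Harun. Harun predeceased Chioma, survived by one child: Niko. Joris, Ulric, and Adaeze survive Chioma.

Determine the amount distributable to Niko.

Yevgeni first takes €30,000, leaving a balance of €1,440,000. Yevgeni then takes three-eighths of the balance (€540,000), for a total of €570,000. The remaining €900,000 passes to the descendants.
The descendants' portion (€900,000) is divided into 4 shares of €225,000: Joris, Ulric, and Adaeze each take €225,000; Harun's €225,000 share passes to Harun's issue.
Harun's share (€225,000) passes entirely to Niko.

Niko receives €225,000.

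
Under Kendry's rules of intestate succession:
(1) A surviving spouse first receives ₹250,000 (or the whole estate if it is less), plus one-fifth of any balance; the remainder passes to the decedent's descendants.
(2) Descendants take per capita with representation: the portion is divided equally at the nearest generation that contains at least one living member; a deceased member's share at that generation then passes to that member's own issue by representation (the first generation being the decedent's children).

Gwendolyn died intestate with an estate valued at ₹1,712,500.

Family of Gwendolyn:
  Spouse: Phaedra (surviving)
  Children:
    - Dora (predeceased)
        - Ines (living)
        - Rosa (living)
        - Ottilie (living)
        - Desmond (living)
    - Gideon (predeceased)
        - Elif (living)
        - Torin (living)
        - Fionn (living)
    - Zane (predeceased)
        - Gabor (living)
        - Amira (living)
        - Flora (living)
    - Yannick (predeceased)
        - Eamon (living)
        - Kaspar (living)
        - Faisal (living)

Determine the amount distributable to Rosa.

Phaedra first takes ₹250,000, leaving a balance of ₹1,462,500. Phaedra then takes one-fifth of the balance (₹292,500), for a total of ₹542,500. The remaining ₹1,170,000 passes to the descendants.
No child survives, so the initial division is made at the grandchildren's generation.
The descendants' portion (₹1,170,000) is divided into 13 shares of ₹90,000: Ines, Rosa, Ottilie, Desmond, Elif, Torin, Fionn, Gabor, Amira, Flora, Eamon, Kaspar, and Faisal each take ₹90,000.

Rosa receives ₹90,000.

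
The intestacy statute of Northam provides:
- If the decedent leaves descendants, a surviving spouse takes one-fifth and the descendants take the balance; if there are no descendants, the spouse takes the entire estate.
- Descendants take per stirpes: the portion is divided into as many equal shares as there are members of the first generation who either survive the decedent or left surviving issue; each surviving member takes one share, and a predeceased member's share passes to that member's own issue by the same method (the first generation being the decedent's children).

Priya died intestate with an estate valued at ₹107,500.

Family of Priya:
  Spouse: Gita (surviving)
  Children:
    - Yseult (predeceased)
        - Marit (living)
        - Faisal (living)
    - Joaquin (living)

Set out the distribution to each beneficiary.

Gita takes one-fifth of ₹107,500 = ₹21,500. The remaining ₹86,000 passes to the descendants.
The descendants' portion (₹86,000) is divided into 2 shares of ₹43,000: Joaquin takes ₹43,000; Yseult's ₹43,000 share passes to Yseult's issue.
Yseult's share (₹43,000) is divided into 2 shares of ₹21,500: Marit and Faisal each take ₹21,500.

Gita: ₹21,500; Marit: ₹21,500; Faisal: ₹21,500; Joaquin: ₹43,000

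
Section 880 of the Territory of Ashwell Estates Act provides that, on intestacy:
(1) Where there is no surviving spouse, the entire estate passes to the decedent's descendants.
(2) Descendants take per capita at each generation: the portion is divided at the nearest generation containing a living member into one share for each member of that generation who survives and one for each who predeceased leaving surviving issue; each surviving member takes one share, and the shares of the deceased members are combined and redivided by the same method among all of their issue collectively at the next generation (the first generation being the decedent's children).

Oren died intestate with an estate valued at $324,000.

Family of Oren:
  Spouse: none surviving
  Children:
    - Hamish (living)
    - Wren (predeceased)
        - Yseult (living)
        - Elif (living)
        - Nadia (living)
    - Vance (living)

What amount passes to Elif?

The entire $324,000 passes to the descendants.
That amount ($324,000) is divided at the children's generation into 3 shares of $108,000. Hamish and Vance each take $108,000. The remaining share for the deceased Wren ($108,000) is carried to the next generation.
That pool ($108,000) is divided at the grandchildren's generation equally among Yseult, Elif, and Nadia: $36,000 each.

Elif receives $36,000.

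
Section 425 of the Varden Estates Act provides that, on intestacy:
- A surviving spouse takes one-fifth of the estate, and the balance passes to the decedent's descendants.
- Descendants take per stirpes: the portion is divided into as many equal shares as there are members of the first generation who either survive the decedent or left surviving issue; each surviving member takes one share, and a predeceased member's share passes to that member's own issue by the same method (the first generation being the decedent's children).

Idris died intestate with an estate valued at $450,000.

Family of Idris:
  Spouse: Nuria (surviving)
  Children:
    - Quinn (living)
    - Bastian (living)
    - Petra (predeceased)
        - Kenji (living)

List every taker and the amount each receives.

Nuria takes one-fifth of $450,000 = $90,000. The remaining $360,000 passes to the descendants.
The descendants' portion ($360,000) is divided into 3 shares of $120,000: Quinn and Bastian each take $120,000; Petra's $120,000 share passes to Petra's issue.
Petra's share ($120,000) passes entirely to Kenji.

Nuria: $90,000; Quinn: $120,000; Bastian: $120,000; Kenji: $120,000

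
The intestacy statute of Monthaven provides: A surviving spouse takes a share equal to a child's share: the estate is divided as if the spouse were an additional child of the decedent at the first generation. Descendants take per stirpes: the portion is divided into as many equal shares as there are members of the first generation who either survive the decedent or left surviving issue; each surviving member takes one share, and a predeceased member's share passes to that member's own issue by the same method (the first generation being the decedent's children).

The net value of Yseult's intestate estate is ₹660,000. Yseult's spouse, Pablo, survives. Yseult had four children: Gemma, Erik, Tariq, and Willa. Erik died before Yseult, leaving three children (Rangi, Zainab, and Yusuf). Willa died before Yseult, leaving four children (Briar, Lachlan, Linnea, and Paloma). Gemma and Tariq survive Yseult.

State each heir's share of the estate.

The spouse counts as an additional share at the children's level, so there are 5 primary shares of ₹132,000. Pablo takes one such share (₹132,000).
The children's combined portion (₹528,000) is divided into 4 shares of ₹132,000: Gemma and Tariq each take ₹132,000; Erik's ₹132,000 share passes to Erik's issue; Willa's ₹132,000 share passes to Willa's issue.
Erik's share (₹132,000) is divided into 3 shares of ₹44,000: Rangi, Zainab, and Yusuf each take ₹44,000.
Willa's share (₹132,000) is divided into 4 shares of ₹33,000: Briar, Lachlan, Linnea, and Paloma each take ₹33,000.

Pablo: ₹132,000; Gemma: ₹132,000; Rangi: ₹44,000; Zainab: ₹44,000; Yusuf: ₹44,000; Tariq: ₹132,000; Briar: ₹33,000; Lachlan: ₹33,000; Linnea: ₹33,000; Paloma: ₹33,000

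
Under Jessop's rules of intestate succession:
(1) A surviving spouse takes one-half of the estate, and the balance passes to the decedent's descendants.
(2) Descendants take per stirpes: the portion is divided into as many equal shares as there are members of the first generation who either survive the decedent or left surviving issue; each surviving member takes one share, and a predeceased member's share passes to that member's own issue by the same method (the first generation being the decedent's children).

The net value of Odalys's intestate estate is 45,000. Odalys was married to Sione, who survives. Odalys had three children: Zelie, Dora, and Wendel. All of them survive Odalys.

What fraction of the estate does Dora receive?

Sione takes one-half of 45,000 = 22,500. The remaining 22,500 passes to the descendants.
The descendants' portion (22,500) is divided into 3 shares of 7,500: Zelie, Dora, and Wendel each take 7,500.

Dora receives 1/6 of the estate.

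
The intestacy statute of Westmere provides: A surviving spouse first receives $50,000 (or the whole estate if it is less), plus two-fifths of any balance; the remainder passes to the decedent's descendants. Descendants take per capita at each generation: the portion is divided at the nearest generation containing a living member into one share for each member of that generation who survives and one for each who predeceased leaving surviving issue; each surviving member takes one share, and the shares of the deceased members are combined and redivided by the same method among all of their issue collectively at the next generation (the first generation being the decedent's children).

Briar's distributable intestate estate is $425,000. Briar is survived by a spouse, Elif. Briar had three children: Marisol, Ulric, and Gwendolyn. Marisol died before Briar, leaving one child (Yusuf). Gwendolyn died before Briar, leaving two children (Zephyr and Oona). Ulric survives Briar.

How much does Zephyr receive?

Zephyr receives $50,000.

Elif first takes $50,000, leaving a balance of $375,000. Elif then takes two-fifths of the balance ($150,000), for a total of $200,000. The remaining $225,000 passes to the descendants.
The descendants' portion ($225,000) is divided at the children's generation into 3 shares of $75,000. Ulric takes $75,000. The 2 shares of the deceased (Marisol and Gwendolyn) are combined into a pool of $150,000.
That pool ($150,000) is divided at the grandchildren's generation equally among Yusuf, Zephyr, and Oona: $50,000 each.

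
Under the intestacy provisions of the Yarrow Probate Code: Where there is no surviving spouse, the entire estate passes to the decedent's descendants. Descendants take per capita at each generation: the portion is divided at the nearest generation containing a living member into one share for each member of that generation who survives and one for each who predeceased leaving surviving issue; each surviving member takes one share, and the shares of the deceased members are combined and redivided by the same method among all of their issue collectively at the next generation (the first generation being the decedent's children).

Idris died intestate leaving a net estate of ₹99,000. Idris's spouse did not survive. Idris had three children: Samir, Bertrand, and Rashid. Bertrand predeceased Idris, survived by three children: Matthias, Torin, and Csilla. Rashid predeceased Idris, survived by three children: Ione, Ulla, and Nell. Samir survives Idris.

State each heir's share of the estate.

The entire ₹99,000 passes to the descendants.
That amount (₹99,000) is divided at the children's generation into 3 shares of ₹33,000. Samir takes ₹33,000. The 2 shares of the deceased (Bertrand and Rashid) are combined into a pool of ₹66,000.
That pool (₹66,000) is divided at the grandchildren's generation equally among Matthias, Torin, Csilla, Ione, Ulla, and Nell: ₹11,000 each.

Samir: ₹33,000; Matthias: ₹11,000; Torin: ₹11,000; Csilla: ₹11,000; Ione: ₹11,000; Ulla: ₹11,000; Nell: ₹11,000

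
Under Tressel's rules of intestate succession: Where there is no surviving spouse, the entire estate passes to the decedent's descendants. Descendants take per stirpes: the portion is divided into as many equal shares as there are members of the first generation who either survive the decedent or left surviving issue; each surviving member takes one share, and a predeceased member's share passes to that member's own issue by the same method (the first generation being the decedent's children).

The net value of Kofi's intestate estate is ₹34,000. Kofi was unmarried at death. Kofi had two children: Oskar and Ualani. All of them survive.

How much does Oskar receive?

Oskar receives ₹17,000.

The entire ₹34,000 passes to the descendants.
That amount (₹34,000) is divided into 2 shares of ₹17,000: Oskar and Ualani each take ₹17,000.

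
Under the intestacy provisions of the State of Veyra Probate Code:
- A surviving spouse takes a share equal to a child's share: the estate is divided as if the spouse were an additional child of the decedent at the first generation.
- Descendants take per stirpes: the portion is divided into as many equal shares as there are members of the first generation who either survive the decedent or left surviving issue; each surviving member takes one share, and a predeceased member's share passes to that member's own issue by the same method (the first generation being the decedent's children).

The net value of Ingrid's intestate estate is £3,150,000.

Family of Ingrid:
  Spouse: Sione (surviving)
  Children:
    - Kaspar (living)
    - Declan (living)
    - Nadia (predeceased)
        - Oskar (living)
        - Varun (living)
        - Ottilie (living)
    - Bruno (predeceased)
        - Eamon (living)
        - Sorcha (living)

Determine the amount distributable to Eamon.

The spouse counts as an additional share at the children's level, so there are 5 primary shares of £630,000. Sione takes one such share (£630,000).
The children's combined portion (£2,520,000) is divided into 4 shares of £630,000: Kaspar and Declan each take £630,000; Nadia's £630,000 share passes to Nadia's issue; Bruno's £630,000 share passes to Bruno's issue.
Nadia's share (£630,000) is divided into 3 shares of £210,000: Oskar, Varun, and Ottilie each take £210,000.
Bruno's share (£630,000) is divided into 2 shares of £315,000: Eamon and Sorcha each take £315,000.

Eamon receives £315,000.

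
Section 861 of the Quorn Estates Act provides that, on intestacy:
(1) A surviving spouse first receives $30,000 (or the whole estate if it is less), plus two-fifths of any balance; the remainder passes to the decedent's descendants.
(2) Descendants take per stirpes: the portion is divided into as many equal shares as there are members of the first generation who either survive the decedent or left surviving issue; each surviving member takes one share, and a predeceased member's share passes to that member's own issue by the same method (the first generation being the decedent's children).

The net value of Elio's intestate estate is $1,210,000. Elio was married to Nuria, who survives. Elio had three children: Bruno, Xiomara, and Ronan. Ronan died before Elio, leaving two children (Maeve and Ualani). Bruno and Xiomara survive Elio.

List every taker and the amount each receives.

Nuria first takes $30,000, leaving a balance of $1,180,000. Nuria then takes two-fifths of the balance ($472,000), for a total of $502,000. The remaining $708,000 passes to the descendants.
The descendants' portion ($708,000) is divided into 3 shares of $236,000: Bruno and Xiomara each take $236,000; Ronan's $236,000 share passes to Ronan's issue.
Ronan's share ($236,000) is divided into 2 shares of $118,000: Maeve and Ualani each take $118,000.

Nuria: $502,000; Bruno: $236,000; Xiomara: $236,000; Maeve: $118,000; Ualani: $118,000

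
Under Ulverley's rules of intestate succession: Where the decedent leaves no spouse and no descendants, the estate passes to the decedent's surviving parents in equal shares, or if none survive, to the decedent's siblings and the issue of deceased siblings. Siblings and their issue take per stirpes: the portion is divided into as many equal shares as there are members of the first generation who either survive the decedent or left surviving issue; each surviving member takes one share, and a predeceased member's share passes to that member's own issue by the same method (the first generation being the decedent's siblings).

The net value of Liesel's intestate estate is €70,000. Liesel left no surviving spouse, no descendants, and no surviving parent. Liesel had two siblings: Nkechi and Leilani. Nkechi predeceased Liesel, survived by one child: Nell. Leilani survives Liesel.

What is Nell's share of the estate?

Nell receives €35,000.

The entire €70,000 passes to the siblings and their issue.
That amount (€70,000) is divided into 2 shares of €35,000: Leilani takes €35,000; Nkechi's €35,000 share passes to Nkechi's issue.
Nkechi's share (€35,000) passes entirely to Nell.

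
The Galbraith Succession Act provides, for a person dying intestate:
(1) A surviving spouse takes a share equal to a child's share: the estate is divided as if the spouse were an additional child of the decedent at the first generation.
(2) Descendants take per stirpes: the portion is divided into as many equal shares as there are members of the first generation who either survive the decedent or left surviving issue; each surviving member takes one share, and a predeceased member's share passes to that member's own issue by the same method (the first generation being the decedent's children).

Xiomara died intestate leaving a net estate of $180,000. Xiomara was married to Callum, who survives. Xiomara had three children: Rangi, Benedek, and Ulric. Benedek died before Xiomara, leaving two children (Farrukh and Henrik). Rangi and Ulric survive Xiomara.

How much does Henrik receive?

Henrik receives $22,500.

The spouse counts as an additional share at the children's level, so there are 4 primary shares of $45,000. Callum takes one such share ($45,000).
The children's combined portion ($135,000) is divided into 3 shares of $45,000: Rangi and Ulric each take $45,000; Benedek's $45,000 share passes to Benedek's issue.
Benedek's share ($45,000) is divided into 2 shares of $22,500: Farrukh and Henrik each take $22,500.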